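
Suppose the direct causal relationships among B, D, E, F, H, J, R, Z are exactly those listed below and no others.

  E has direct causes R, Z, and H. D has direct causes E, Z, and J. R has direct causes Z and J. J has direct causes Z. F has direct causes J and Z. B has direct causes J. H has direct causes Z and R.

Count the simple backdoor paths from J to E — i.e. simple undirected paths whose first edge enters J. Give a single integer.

6

A backdoor path from J to E is any simple undirected path whose first edge points into J (i.e. leaves J via a parent).
Parents of J: {Z}.
Enumerating:
  P1: J <- Z -> R -> H -> E
  P2: J <- Z -> R -> E
  P3: J <- Z -> H <- R -> E
  P4: J <- Z -> H -> E
  P5: J <- Z -> E
  P6: J <- Z -> D <- E
That exhausts the simple backdoor paths. Count: 6.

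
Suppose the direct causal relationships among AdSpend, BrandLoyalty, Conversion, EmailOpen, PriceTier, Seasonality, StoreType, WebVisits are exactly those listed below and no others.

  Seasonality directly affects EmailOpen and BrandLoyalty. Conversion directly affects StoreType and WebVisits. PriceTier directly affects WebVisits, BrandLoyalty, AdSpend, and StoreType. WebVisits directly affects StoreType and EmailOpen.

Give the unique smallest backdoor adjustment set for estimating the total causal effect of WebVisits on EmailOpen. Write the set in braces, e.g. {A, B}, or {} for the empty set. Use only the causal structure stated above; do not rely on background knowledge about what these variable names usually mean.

{}

Variables eligible for adjustment (non-descendants of WebVisits, excluding WebVisits and EmailOpen): {AdSpend, BrandLoyalty, Conversion, PriceTier, Seasonality}.
Backdoor paths from WebVisits to EmailOpen:
  P1: WebVisits <- Conversion -> StoreType <- PriceTier -> BrandLoyalty <- Seasonality -> EmailOpen
  P2: WebVisits <- PriceTier -> BrandLoyalty <- Seasonality -> EmailOpen
Each backdoor path contains an unconditioned collider, so every path is already blocked with the empty conditioning set:
  P1: blocked at collider StoreType (neither it nor any descendant is in the conditioning set).
  P2: blocked at collider BrandLoyalty (neither it nor any descendant is in the conditioning set).
The empty set is therefore the unique smallest valid set.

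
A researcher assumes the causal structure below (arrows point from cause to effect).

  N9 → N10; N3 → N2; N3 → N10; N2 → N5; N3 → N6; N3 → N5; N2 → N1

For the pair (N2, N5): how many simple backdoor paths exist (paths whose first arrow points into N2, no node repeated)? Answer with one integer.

1

A backdoor path from N2 to N5 is any simple undirected path whose first edge points into N2 (i.e. leaves N2 via a parent).
Parents of N2: {N3}.
Enumerating:
  P1: N2 <- N3 -> N5
That exhausts the simple backdoor paths. Count: 1.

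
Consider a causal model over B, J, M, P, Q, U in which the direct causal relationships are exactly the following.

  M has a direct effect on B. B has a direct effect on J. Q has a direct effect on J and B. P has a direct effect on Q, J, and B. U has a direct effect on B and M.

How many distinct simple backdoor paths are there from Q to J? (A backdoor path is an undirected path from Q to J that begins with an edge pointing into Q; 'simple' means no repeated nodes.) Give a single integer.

A backdoor path from Q to J is any simple undirected path whose first edge points into Q (i.e. leaves Q via a parent).
Parents of Q: {P}.
Enumerating:
  P1: Q <- P -> B -> J
  P2: Q <- P -> J
That exhausts the simple backdoor paths. Count: 2.

2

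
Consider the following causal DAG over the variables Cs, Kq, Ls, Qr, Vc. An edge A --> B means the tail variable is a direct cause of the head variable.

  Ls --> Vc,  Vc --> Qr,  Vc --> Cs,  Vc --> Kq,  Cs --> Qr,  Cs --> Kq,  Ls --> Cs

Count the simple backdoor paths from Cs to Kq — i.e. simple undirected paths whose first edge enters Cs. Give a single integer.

A backdoor path from Cs to Kq is any simple undirected path whose first edge points into Cs (i.e. leaves Cs via a parent).
Parents of Cs: {Ls, Vc}.
Enumerating:
  P1: Cs <- Ls -> Vc -> Kq
  P2: Cs <- Vc -> Kq
That exhausts the simple backdoor paths. Count: 2.

2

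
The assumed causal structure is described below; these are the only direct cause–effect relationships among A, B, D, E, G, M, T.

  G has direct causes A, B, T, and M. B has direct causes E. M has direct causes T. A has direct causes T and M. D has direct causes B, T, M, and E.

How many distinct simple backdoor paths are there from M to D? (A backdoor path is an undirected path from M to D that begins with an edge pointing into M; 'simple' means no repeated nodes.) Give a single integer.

5

A backdoor path from M to D is any simple undirected path whose first edge points into M (i.e. leaves M via a parent).
Parents of M: {T}.
Enumerating:
  P1: M <- T -> A -> G <- B <- E -> D
  P2: M <- T -> A -> G <- B -> D
  P3: M <- T -> D
  P4: M <- T -> G <- B <- E -> D
  P5: M <- T -> G <- B -> D
That exhausts the simple backdoor paths. Count: 5.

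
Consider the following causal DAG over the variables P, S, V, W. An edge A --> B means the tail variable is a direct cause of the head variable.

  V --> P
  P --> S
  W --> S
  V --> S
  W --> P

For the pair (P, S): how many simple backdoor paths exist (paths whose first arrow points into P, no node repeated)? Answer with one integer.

2

A backdoor path from P to S is any simple undirected path whose first edge points into P (i.e. leaves P via a parent).
Parents of P: {V, W}.
Enumerating:
  P1: P <- V -> S
  P2: P <- W -> S
That exhausts the simple backdoor paths. Count: 2.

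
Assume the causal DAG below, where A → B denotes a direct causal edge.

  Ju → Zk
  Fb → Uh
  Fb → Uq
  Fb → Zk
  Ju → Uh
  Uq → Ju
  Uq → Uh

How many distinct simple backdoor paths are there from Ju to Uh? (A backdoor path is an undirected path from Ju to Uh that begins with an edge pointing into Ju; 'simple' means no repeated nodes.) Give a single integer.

A backdoor path from Ju to Uh is any simple undirected path whose first edge points into Ju (i.e. leaves Ju via a parent).
Parents of Ju: {Uq}.
Enumerating:
  P1: Ju <- Uq <- Fb -> Uh
  P2: Ju <- Uq -> Uh
That exhausts the simple backdoor paths. Count: 2.

2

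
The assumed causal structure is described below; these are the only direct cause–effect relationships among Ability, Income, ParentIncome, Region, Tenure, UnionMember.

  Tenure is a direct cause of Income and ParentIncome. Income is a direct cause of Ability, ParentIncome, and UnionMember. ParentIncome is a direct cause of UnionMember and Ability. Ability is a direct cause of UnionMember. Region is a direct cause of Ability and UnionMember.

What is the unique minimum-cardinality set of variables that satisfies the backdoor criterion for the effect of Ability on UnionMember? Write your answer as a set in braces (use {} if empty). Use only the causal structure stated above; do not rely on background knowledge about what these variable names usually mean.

Variables eligible for adjustment (non-descendants of Ability, excluding Ability and UnionMember): {Income, ParentIncome, Region, Tenure}.
Backdoor paths from Ability to UnionMember:
  P1: Ability <- Region -> UnionMember
  P2: Ability <- Income <- Tenure -> ParentIncome -> UnionMember
  P3: Ability <- Income -> ParentIncome -> UnionMember
  P4: Ability <- Income -> UnionMember
  P5: Ability <- ParentIncome <- Tenure -> Income -> UnionMember
  P6: Ability <- ParentIncome <- Income -> UnionMember
  P7: Ability <- ParentIncome -> UnionMember
The empty set is not sufficient: P1 (Ability <- Region -> UnionMember) has no collider blocking it and no conditioned non-collider, so it is open.
Try {Income, ParentIncome, Region}:
  P1: blocked at fork node Region ∈ conditioning set.
  P2: blocked at chain node Income ∈ conditioning set.
  P3: blocked at fork node Income ∈ conditioning set.
  P4: blocked at fork node Income ∈ conditioning set.
  P5: blocked at chain node ParentIncome ∈ conditioning set.
  P6: blocked at chain node ParentIncome ∈ conditioning set.
  P7: blocked at fork node ParentIncome ∈ conditioning set.
{Income, ParentIncome, Region} contains no descendant of Ability and blocks every backdoor path.
Every element of {Income, ParentIncome, Region} is needed (dropping Income leaves P4 open; dropping ParentIncome leaves P7 open; dropping Region leaves P1 open), so no proper subset is valid.
Among all size-3 subsets of the eligible variables, only {Income, ParentIncome, Region} blocks every backdoor path, so it is the unique smallest valid adjustment set.

{Income, ParentIncome, Region}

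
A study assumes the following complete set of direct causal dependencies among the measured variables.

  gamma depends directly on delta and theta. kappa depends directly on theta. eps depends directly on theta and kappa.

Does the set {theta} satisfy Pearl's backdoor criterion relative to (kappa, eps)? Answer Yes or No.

Backdoor paths from kappa to eps (paths whose first edge points into kappa):
  P1: kappa <- theta -> eps
Condition 1 (no descendant of kappa in the set): holds — descendants of kappa are {eps}; none are in {theta}.
Condition 2 (every backdoor path blocked by {theta}):
  P1: blocked at fork node theta ∈ conditioning set.
{theta} satisfies the backdoor criterion.

Yes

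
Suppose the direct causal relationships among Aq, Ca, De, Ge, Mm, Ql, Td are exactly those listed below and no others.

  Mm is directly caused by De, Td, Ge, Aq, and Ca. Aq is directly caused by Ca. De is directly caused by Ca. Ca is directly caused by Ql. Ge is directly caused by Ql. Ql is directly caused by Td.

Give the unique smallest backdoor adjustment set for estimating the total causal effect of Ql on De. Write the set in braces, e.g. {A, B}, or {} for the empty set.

Variables eligible for adjustment (non-descendants of Ql, excluding Ql and De): {Td}.
Backdoor paths from Ql to De:
  P1: Ql <- Td -> Mm <- Ca -> De
  P2: Ql <- Td -> Mm <- De
  P3: Ql <- Td -> Mm <- Aq <- Ca -> De
Each backdoor path contains an unconditioned collider, so every path is already blocked with the empty conditioning set:
  P1: blocked at collider Mm (neither it nor any descendant is in the conditioning set).
  P2: blocked at collider Mm (neither it nor any descendant is in the conditioning set).
  P3: blocked at collider Mm (neither it nor any descendant is in the conditioning set).
The empty set is therefore the unique smallest valid set.

{}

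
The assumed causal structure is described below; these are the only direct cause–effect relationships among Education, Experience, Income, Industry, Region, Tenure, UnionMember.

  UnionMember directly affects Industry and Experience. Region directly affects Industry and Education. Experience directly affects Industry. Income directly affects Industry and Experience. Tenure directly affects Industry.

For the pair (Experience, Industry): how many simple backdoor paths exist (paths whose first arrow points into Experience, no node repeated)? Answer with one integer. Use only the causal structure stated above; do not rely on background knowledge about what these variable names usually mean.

2

A backdoor path from Experience to Industry is any simple undirected path whose first edge points into Experience (i.e. leaves Experience via a parent).
Parents of Experience: {Income, UnionMember}.
Enumerating:
  P1: Experience <- UnionMember -> Industry
  P2: Experience <- Income -> Industry
That exhausts the simple backdoor paths. Count: 2.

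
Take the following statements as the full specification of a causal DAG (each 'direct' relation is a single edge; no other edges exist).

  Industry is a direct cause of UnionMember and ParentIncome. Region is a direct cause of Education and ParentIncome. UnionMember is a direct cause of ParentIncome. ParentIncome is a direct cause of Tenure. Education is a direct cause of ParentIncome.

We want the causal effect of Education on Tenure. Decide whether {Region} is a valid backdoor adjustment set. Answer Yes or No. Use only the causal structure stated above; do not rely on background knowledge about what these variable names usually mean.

Yes

Backdoor paths from Education to Tenure (paths whose first edge points into Education):
  P1: Education <- Region -> ParentIncome -> Tenure
Condition 1 (no descendant of Education in the set): holds — descendants of Education are {ParentIncome, Tenure}; none are in {Region}.
Condition 2 (every backdoor path blocked by {Region}):
  P1: blocked at fork node Region ∈ conditioning set.
{Region} satisfies the backdoor criterion.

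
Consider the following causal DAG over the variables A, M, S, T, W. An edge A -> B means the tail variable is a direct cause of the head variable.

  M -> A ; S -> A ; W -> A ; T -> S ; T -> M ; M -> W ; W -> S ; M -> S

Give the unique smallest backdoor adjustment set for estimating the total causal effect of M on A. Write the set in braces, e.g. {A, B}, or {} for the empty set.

Variables eligible for adjustment (non-descendants of M, excluding M and A): {T}.
Backdoor paths from M to A:
  P1: M <- T -> S <- W -> A
  P2: M <- T -> S -> A
The empty set is not sufficient: P2 (M <- T -> S -> A) has no collider blocking it and no conditioned non-collider, so it is open.
Try {T}:
  P1: blocked at fork node T ∈ conditioning set.
  P2: blocked at fork node T ∈ conditioning set.
{T} contains no descendant of M and blocks every backdoor path.
{T} is the unique smallest valid adjustment set.

{T}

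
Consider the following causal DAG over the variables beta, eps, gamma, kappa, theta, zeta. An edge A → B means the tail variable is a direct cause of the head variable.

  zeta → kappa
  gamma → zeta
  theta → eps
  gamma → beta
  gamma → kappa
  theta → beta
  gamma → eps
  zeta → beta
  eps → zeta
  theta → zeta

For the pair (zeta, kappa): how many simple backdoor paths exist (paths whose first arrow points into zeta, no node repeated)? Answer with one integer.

5

A backdoor path from zeta to kappa is any simple undirected path whose first edge points into zeta (i.e. leaves zeta via a parent).
Parents of zeta: {eps, gamma, theta}.
Enumerating:
  P1: zeta <- gamma -> kappa
  P2: zeta <- theta -> eps <- gamma -> kappa
  P3: zeta <- theta -> beta <- gamma -> kappa
  P4: zeta <- eps <- gamma -> kappa
  P5: zeta <- eps <- theta -> beta <- gamma -> kappa
That exhausts the simple backdoor paths. Count: 5.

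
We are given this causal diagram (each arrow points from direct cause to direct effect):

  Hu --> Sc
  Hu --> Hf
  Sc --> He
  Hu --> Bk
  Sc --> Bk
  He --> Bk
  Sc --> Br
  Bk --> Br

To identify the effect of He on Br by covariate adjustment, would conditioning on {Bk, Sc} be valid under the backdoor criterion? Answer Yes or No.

Backdoor paths from He to Br (paths whose first edge points into He):
  P1: He <- Sc <- Hu -> Bk -> Br
  P2: He <- Sc -> Bk -> Br
  P3: He <- Sc -> Br
Condition 1 (no descendant of He in the set): FAILS — Bk is a descendant of He.
Condition 2 (every backdoor path blocked by {Bk, Sc}):
  P1: blocked at chain node Sc ∈ conditioning set.
  P2: blocked at fork node Sc ∈ conditioning set.
  P3: blocked at fork node Sc ∈ conditioning set.
{Bk, Sc} does not satisfy the backdoor criterion.

No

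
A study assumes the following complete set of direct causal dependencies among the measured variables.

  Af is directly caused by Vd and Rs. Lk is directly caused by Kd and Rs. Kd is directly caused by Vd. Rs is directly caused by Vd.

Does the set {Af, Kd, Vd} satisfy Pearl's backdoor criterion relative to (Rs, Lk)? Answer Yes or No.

Backdoor paths from Rs to Lk (paths whose first edge points into Rs):
  P1: Rs <- Vd -> Kd -> Lk
Condition 1 (no descendant of Rs in the set): FAILS — Af is a descendant of Rs.
Condition 2 (every backdoor path blocked by {Af, Kd, Vd}):
  P1: blocked at fork node Vd ∈ conditioning set.
{Af, Kd, Vd} does not satisfy the backdoor criterion.

No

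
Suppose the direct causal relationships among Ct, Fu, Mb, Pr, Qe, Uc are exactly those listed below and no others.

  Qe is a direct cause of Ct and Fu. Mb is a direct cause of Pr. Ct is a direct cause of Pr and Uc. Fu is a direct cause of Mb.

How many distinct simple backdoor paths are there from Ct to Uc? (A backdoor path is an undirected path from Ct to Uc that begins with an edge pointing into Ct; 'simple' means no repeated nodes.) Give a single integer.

A backdoor path from Ct to Uc is any simple undirected path whose first edge points into Ct (i.e. leaves Ct via a parent).
Parents of Ct: {Qe}.
No simple path from any parent of Ct reaches Uc without revisiting Ct, so there are no backdoor paths.

0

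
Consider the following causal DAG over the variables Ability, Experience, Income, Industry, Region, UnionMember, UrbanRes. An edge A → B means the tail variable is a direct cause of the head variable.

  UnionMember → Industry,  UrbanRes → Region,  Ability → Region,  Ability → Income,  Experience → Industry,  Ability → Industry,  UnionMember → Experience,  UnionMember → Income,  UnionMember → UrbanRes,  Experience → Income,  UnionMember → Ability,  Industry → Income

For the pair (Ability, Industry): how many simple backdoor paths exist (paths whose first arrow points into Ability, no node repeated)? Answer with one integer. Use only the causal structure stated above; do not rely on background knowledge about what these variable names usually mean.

A backdoor path from Ability to Industry is any simple undirected path whose first edge points into Ability (i.e. leaves Ability via a parent).
Parents of Ability: {UnionMember}.
Enumerating:
  P1: Ability <- UnionMember -> Experience -> Industry
  P2: Ability <- UnionMember -> Experience -> Income <- Industry
  P3: Ability <- UnionMember -> Industry
  P4: Ability <- UnionMember -> Income <- Experience -> Industry
  P5: Ability <- UnionMember -> Income <- Industry
That exhausts the simple backdoor paths. Count: 5.

5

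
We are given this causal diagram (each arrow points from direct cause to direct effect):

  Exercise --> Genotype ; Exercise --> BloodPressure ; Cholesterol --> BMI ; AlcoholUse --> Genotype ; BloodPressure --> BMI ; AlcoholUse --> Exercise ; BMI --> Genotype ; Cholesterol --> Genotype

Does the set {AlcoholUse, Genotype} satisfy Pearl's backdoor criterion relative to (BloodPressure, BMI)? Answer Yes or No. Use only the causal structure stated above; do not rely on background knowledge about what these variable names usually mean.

No

Backdoor paths from BloodPressure to BMI (paths whose first edge points into BloodPressure):
  P1: BloodPressure <- Exercise <- AlcoholUse -> Genotype <- Cholesterol -> BMI
  P2: BloodPressure <- Exercise <- AlcoholUse -> Genotype <- BMI
  P3: BloodPressure <- Exercise -> Genotype <- Cholesterol -> BMI
  P4: BloodPressure <- Exercise -> Genotype <- BMI
Condition 1 (no descendant of BloodPressure in the set): FAILS — Genotype is a descendant of BloodPressure.
Condition 2 (every backdoor path blocked by {AlcoholUse, Genotype}):
  P1: blocked at fork node AlcoholUse ∈ conditioning set.
  P2: blocked at fork node AlcoholUse ∈ conditioning set.
  P3: open — collider(s) Genotype are conditioned on (or have a conditioned descendant) and no non-collider on the path is in the set.
  P4: open — collider(s) Genotype are conditioned on (or have a conditioned descendant) and no non-collider on the path is in the set.
{AlcoholUse, Genotype} does not satisfy the backdoor criterion.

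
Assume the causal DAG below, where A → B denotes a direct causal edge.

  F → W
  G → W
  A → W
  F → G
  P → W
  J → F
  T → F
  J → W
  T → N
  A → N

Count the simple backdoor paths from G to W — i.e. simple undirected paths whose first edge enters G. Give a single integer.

3

A backdoor path from G to W is any simple undirected path whose first edge points into G (i.e. leaves G via a parent).
Parents of G: {F}.
Enumerating:
  P1: G <- F <- J -> W
  P2: G <- F <- T -> N <- A -> W
  P3: G <- F -> W
That exhausts the simple backdoor paths. Count: 3.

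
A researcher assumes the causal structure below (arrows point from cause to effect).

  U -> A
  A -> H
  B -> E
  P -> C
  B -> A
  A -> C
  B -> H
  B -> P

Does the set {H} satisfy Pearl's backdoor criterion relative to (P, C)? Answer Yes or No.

Backdoor paths from P to C (paths whose first edge points into P):
  P1: P <- B -> A -> C
  P2: P <- B -> H <- A -> C
Condition 1 (no descendant of P in the set): holds — descendants of P are {C}; none are in {H}.
Condition 2 (every backdoor path blocked by {H}):
  P1: open — no interior node is in the conditioning set.
  P2: open — collider(s) H are conditioned on (or have a conditioned descendant) and no non-collider on the path is in the set.
{H} does not satisfy the backdoor criterion.

No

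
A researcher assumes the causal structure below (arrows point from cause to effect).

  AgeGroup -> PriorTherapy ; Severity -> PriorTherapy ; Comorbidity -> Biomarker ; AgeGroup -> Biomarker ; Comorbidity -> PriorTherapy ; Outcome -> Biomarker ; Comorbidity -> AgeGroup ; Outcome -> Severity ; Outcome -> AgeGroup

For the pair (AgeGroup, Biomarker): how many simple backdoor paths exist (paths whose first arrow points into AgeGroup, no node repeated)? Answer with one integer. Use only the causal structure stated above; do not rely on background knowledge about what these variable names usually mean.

4

A backdoor path from AgeGroup to Biomarker is any simple undirected path whose first edge points into AgeGroup (i.e. leaves AgeGroup via a parent).
Parents of AgeGroup: {Comorbidity, Outcome}.
Enumerating:
  P1: AgeGroup <- Outcome -> Severity -> PriorTherapy <- Comorbidity -> Biomarker
  P2: AgeGroup <- Outcome -> Biomarker
  P3: AgeGroup <- Comorbidity -> PriorTherapy <- Severity <- Outcome -> Biomarker
  P4: AgeGroup <- Comorbidity -> Biomarker
That exhausts the simple backdoor paths. Count: 4.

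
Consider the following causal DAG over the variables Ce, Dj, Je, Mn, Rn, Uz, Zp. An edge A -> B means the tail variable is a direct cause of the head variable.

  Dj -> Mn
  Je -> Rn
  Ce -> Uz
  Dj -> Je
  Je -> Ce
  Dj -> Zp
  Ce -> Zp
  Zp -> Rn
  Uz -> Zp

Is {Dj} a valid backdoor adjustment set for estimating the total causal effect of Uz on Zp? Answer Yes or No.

Backdoor paths from Uz to Zp (paths whose first edge points into Uz):
  P1: Uz <- Ce <- Je <- Dj -> Zp
  P2: Uz <- Ce <- Je -> Rn <- Zp
  P3: Uz <- Ce -> Zp
Condition 1 (no descendant of Uz in the set): holds — descendants of Uz are {Rn, Zp}; none are in {Dj}.
Condition 2 (every backdoor path blocked by {Dj}):
  P1: blocked at fork node Dj ∈ conditioning set.
  P2: blocked at collider Rn (neither it nor any descendant is in the conditioning set).
  P3: open — no interior node is in the conditioning set.
{Dj} does not satisfy the backdoor criterion.

No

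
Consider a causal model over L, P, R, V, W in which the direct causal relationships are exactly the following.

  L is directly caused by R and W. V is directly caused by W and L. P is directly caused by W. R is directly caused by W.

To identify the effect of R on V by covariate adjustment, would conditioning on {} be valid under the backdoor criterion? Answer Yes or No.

No

Backdoor paths from R to V (paths whose first edge points into R):
  P1: R <- W -> L -> V
  P2: R <- W -> V
Condition 1 (no descendant of R in the set): holds — descendants of R are {L, V}; none are in {}.
Condition 2 (every backdoor path blocked by {}):
  P1: open — no interior node is in the conditioning set.
  P2: open — no interior node is in the conditioning set.
{} does not satisfy the backdoor criterion.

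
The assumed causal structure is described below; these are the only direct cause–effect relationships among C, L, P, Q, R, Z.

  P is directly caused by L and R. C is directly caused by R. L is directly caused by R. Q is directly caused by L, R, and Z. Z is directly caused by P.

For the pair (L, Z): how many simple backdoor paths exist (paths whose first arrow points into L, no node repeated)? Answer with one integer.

A backdoor path from L to Z is any simple undirected path whose first edge points into L (i.e. leaves L via a parent).
Parents of L: {R}.
Enumerating:
  P1: L <- R -> P -> Z
  P2: L <- R -> Q <- Z
That exhausts the simple backdoor paths. Count: 2.

2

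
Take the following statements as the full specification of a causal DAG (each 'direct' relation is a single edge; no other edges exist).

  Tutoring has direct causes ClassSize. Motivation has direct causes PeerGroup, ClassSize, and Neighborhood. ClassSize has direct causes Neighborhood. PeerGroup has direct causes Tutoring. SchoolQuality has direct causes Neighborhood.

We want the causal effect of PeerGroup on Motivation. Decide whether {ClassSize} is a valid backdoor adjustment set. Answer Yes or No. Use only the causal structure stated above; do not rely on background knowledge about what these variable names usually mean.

Yes

Backdoor paths from PeerGroup to Motivation (paths whose first edge points into PeerGroup):
  P1: PeerGroup <- Tutoring <- ClassSize <- Neighborhood -> Motivation
  P2: PeerGroup <- Tutoring <- ClassSize -> Motivation
Condition 1 (no descendant of PeerGroup in the set): holds — descendants of PeerGroup are {Motivation}; none are in {ClassSize}.
Condition 2 (every backdoor path blocked by {ClassSize}):
  P1: blocked at chain node ClassSize ∈ conditioning set.
  P2: blocked at fork node ClassSize ∈ conditioning set.
{ClassSize} satisfies the backdoor criterion.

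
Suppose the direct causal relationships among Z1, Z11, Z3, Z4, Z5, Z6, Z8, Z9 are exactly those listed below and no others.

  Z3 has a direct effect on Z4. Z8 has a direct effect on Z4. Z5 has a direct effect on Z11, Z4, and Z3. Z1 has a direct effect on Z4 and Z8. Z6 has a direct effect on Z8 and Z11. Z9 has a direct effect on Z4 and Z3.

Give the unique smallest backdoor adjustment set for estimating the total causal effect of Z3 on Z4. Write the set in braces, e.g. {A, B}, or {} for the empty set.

Variables eligible for adjustment (non-descendants of Z3, excluding Z3 and Z4): {Z1, Z11, Z5, Z6, Z8, Z9}.
Backdoor paths from Z3 to Z4:
  P1: Z3 <- Z9 -> Z4
  P2: Z3 <- Z5 -> Z11 <- Z6 -> Z8 <- Z1 -> Z4
  P3: Z3 <- Z5 -> Z11 <- Z6 -> Z8 -> Z4
  P4: Z3 <- Z5 -> Z4
The empty set is not sufficient: P1 (Z3 <- Z9 -> Z4) has no collider blocking it and no conditioned non-collider, so it is open.
Try {Z5, Z9}:
  P1: blocked at fork node Z9 ∈ conditioning set.
  P2: blocked at fork node Z5 ∈ conditioning set.
  P3: blocked at fork node Z5 ∈ conditioning set.
  P4: blocked at fork node Z5 ∈ conditioning set.
{Z5, Z9} contains no descendant of Z3 and blocks every backdoor path.
Every element of {Z5, Z9} is needed (dropping Z5 leaves P4 open; dropping Z9 leaves P1 open), so no proper subset is valid.
Among all size-2 subsets of the eligible variables, only {Z5, Z9} blocks every backdoor path, so it is the unique smallest valid adjustment set.

{Z5, Z9}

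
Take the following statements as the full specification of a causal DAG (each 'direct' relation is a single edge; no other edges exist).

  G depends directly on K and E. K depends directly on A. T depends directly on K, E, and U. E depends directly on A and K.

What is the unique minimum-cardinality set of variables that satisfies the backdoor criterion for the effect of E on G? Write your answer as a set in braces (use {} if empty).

{K}

Variables eligible for adjustment (non-descendants of E, excluding E and G): {A, K, U}.
Backdoor paths from E to G:
  P1: E <- A -> K -> G
  P2: E <- K -> G
The empty set is not sufficient: P1 (E <- A -> K -> G) has no collider blocking it and no conditioned non-collider, so it is open.
Try {K}:
  P1: blocked at chain node K ∈ conditioning set.
  P2: blocked at fork node K ∈ conditioning set.
{K} contains no descendant of E and blocks every backdoor path.
No other singleton works — e.g. {A} leaves P2 open — so {K} is the unique smallest valid adjustment set.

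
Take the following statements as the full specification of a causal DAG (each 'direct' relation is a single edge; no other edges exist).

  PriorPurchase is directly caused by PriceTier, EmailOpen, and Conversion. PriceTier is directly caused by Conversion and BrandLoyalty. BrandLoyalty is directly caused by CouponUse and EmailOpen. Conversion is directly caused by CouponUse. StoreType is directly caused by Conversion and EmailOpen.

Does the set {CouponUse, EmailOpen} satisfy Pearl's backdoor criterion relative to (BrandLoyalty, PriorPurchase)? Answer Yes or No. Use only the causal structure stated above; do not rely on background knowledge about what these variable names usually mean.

Yes

Backdoor paths from BrandLoyalty to PriorPurchase (paths whose first edge points into BrandLoyalty):
  P1: BrandLoyalty <- EmailOpen -> StoreType <- Conversion -> PriceTier -> PriorPurchase
  P2: BrandLoyalty <- EmailOpen -> StoreType <- Conversion -> PriorPurchase
  P3: BrandLoyalty <- EmailOpen -> PriorPurchase
  P4: BrandLoyalty <- CouponUse -> Conversion -> StoreType <- EmailOpen -> PriorPurchase
  P5: BrandLoyalty <- CouponUse -> Conversion -> PriceTier -> PriorPurchase
  P6: BrandLoyalty <- CouponUse -> Conversion -> PriorPurchase
Condition 1 (no descendant of BrandLoyalty in the set): holds — descendants of BrandLoyalty are {PriceTier, PriorPurchase}; none are in {CouponUse, EmailOpen}.
Condition 2 (every backdoor path blocked by {CouponUse, EmailOpen}):
  P1: blocked at fork node EmailOpen ∈ conditioning set.
  P2: blocked at fork node EmailOpen ∈ conditioning set.
  P3: blocked at fork node EmailOpen ∈ conditioning set.
  P4: blocked at fork node CouponUse ∈ conditioning set.
  P5: blocked at fork node CouponUse ∈ conditioning set.
  P6: blocked at fork node CouponUse ∈ conditioning set.
{CouponUse, EmailOpen} satisfies the backdoor criterion.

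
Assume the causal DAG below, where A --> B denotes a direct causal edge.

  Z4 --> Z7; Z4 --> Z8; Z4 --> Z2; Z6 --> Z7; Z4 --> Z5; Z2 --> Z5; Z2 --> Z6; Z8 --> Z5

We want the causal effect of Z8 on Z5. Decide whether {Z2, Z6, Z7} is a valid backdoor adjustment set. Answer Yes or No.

No

Backdoor paths from Z8 to Z5 (paths whose first edge points into Z8):
  P1: Z8 <- Z4 -> Z2 -> Z5
  P2: Z8 <- Z4 -> Z5
  P3: Z8 <- Z4 -> Z7 <- Z6 <- Z2 -> Z5
Condition 1 (no descendant of Z8 in the set): holds — descendants of Z8 are {Z5}; none are in {Z2, Z6, Z7}.
Condition 2 (every backdoor path blocked by {Z2, Z6, Z7}):
  P1: blocked at chain node Z2 ∈ conditioning set.
  P2: open — no interior node is in the conditioning set.
  P3: blocked at chain node Z6 ∈ conditioning set.
{Z2, Z6, Z7} does not satisfy the backdoor criterion.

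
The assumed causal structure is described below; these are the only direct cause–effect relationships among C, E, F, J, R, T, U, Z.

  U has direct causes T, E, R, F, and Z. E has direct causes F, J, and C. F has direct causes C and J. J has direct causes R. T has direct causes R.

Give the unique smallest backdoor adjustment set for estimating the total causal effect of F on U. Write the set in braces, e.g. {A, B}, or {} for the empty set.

Variables eligible for adjustment (non-descendants of F, excluding F and U): {C, J, R, T, Z}.
Backdoor paths from F to U:
  P1: F <- C -> E <- J <- R -> T -> U
  P2: F <- C -> E <- J <- R -> U
  P3: F <- C -> E -> U
  P4: F <- J <- R -> T -> U
  P5: F <- J <- R -> U
  P6: F <- J -> E -> U
The empty set is not sufficient: P3 (F <- C -> E -> U) has no collider blocking it and no conditioned non-collider, so it is open.
Try {C, J}:
  P1: blocked at fork node C ∈ conditioning set.
  P2: blocked at fork node C ∈ conditioning set.
  P3: blocked at fork node C ∈ conditioning set.
  P4: blocked at chain node J ∈ conditioning set.
  P5: blocked at chain node J ∈ conditioning set.
  P6: blocked at fork node J ∈ conditioning set.
{C, J} contains no descendant of F and blocks every backdoor path.
Every element of {C, J} is needed (dropping C leaves P3 open; dropping J leaves P4 open), so no proper subset is valid.
Among all size-2 subsets of the eligible variables, only {C, J} blocks every backdoor path, so it is the unique smallest valid adjustment set.

{C, J}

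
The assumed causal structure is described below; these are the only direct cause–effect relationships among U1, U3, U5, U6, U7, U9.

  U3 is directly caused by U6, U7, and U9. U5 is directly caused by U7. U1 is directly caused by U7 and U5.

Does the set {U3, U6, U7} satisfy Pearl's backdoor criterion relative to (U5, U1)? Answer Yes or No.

Backdoor paths from U5 to U1 (paths whose first edge points into U5):
  P1: U5 <- U7 -> U1
Condition 1 (no descendant of U5 in the set): holds — descendants of U5 are {U1}; none are in {U3, U6, U7}.
Condition 2 (every backdoor path blocked by {U3, U6, U7}):
  P1: blocked at fork node U7 ∈ conditioning set.
{U3, U6, U7} satisfies the backdoor criterion.

Yes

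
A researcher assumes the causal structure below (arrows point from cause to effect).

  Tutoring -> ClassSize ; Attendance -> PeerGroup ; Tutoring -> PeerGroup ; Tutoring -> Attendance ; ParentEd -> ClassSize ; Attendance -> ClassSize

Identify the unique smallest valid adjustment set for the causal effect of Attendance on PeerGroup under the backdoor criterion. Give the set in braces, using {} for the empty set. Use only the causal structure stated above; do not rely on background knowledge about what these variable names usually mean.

{Tutoring}

Variables eligible for adjustment (non-descendants of Attendance, excluding Attendance and PeerGroup): {ParentEd, Tutoring}.
Backdoor paths from Attendance to PeerGroup:
  P1: Attendance <- Tutoring -> PeerGroup
The empty set is not sufficient: P1 (Attendance <- Tutoring -> PeerGroup) has no collider blocking it and no conditioned non-collider, so it is open.
Try {Tutoring}:
  P1: blocked at fork node Tutoring ∈ conditioning set.
{Tutoring} contains no descendant of Attendance and blocks every backdoor path.
No other singleton works — e.g. {ParentEd} leaves P1 open — so {Tutoring} is the unique smallest valid adjustment set.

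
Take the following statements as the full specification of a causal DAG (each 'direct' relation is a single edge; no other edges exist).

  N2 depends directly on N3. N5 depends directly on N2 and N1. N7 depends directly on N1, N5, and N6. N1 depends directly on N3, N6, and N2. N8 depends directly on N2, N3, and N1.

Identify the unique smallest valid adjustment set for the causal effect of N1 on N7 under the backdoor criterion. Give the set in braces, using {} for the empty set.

{N2, N6}

Variables eligible for adjustment (non-descendants of N1, excluding N1 and N7): {N2, N3, N6}.
Backdoor paths from N1 to N7:
  P1: N1 <- N3 -> N2 -> N5 -> N7
  P2: N1 <- N3 -> N8 <- N2 -> N5 -> N7
  P3: N1 <- N6 -> N7
  P4: N1 <- N2 -> N5 -> N7
The empty set is not sufficient: P1 (N1 <- N3 -> N2 -> N5 -> N7) has no collider blocking it and no conditioned non-collider, so it is open.
Try {N2, N6}:
  P1: blocked at chain node N2 ∈ conditioning set.
  P2: blocked at collider N8 (neither it nor any descendant is in the conditioning set).
  P3: blocked at fork node N6 ∈ conditioning set.
  P4: blocked at fork node N2 ∈ conditioning set.
{N2, N6} contains no descendant of N1 and blocks every backdoor path.
Every element of {N2, N6} is needed (dropping N2 leaves P1 open; dropping N6 leaves P3 open), so no proper subset is valid.
Among all size-2 subsets of the eligible variables, only {N2, N6} blocks every backdoor path, so it is the unique smallest valid adjustment set.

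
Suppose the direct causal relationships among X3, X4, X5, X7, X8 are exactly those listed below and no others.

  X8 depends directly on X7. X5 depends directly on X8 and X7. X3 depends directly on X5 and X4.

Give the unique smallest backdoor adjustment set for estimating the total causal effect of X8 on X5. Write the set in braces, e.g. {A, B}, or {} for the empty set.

Variables eligible for adjustment (non-descendants of X8, excluding X8 and X5): {X4, X7}.
Backdoor paths from X8 to X5:
  P1: X8 <- X7 -> X5
The empty set is not sufficient: P1 (X8 <- X7 -> X5) has no collider blocking it and no conditioned non-collider, so it is open.
Try {X7}:
  P1: blocked at fork node X7 ∈ conditioning set.
{X7} contains no descendant of X8 and blocks every backdoor path.
No other singleton works — e.g. {X4} leaves P1 open — so {X7} is the unique smallest valid adjustment set.

{X7}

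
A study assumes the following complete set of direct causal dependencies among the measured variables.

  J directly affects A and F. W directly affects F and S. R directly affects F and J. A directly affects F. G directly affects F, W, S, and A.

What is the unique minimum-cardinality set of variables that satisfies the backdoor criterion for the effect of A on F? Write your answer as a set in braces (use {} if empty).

{G, J}

Variables eligible for adjustment (non-descendants of A, excluding A and F): {G, J, R, S, W}.
Backdoor paths from A to F:
  P1: A <- G -> W -> F
  P2: A <- G -> F
  P3: A <- G -> S <- W -> F
  P4: A <- J <- R -> F
  P5: A <- J -> F
The empty set is not sufficient: P1 (A <- G -> W -> F) has no collider blocking it and no conditioned non-collider, so it is open.
Try {G, J}:
  P1: blocked at fork node G ∈ conditioning set.
  P2: blocked at fork node G ∈ conditioning set.
  P3: blocked at fork node G ∈ conditioning set.
  P4: blocked at chain node J ∈ conditioning set.
  P5: blocked at fork node J ∈ conditioning set.
{G, J} contains no descendant of A and blocks every backdoor path.
Every element of {G, J} is needed (dropping G leaves P1 open; dropping J leaves P4 open), so no proper subset is valid.
Among all size-2 subsets of the eligible variables, only {G, J} blocks every backdoor path, so it is the unique smallest valid adjustment set.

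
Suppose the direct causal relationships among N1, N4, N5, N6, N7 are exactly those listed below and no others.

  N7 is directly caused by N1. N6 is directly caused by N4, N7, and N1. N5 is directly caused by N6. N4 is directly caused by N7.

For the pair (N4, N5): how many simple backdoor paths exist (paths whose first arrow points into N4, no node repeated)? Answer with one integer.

A backdoor path from N4 to N5 is any simple undirected path whose first edge points into N4 (i.e. leaves N4 via a parent).
Parents of N4: {N7}.
Enumerating:
  P1: N4 <- N7 <- N1 -> N6 -> N5
  P2: N4 <- N7 -> N6 -> N5
That exhausts the simple backdoor paths. Count: 2.

2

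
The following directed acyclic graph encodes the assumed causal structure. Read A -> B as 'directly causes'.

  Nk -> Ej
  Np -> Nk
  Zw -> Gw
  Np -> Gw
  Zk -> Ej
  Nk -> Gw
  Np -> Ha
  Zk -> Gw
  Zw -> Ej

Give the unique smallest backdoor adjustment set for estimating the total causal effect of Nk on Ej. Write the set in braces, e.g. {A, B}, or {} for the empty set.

Variables eligible for adjustment (non-descendants of Nk, excluding Nk and Ej): {Ha, Np, Zk, Zw}.
Backdoor paths from Nk to Ej:
  P1: Nk <- Np -> Gw <- Zk -> Ej
  P2: Nk <- Np -> Gw <- Zw -> Ej
Each backdoor path contains an unconditioned collider, so every path is already blocked with the empty conditioning set:
  P1: blocked at collider Gw (neither it nor any descendant is in the conditioning set).
  P2: blocked at collider Gw (neither it nor any descendant is in the conditioning set).
The empty set is therefore the unique smallest valid set.

{}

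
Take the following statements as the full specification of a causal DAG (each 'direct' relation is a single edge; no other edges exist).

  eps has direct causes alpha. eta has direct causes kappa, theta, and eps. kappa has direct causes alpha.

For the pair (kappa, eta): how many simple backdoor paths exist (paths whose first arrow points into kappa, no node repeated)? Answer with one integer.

1

A backdoor path from kappa to eta is any simple undirected path whose first edge points into kappa (i.e. leaves kappa via a parent).
Parents of kappa: {alpha}.
Enumerating:
  P1: kappa <- alpha -> eps -> eta
That exhausts the simple backdoor paths. Count: 1.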